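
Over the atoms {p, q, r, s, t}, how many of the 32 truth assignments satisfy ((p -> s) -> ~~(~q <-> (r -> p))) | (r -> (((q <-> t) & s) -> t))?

31

Initial set: {(((p -> s) -> ~~(~q <-> (r -> p))) | (r -> (((q <-> t) & s) -> t)))}.
(((p -> s) -> ~~(~q <-> (r -> p))) | (r -> (((q <-> t) & s) -> t))): β-rule — branch into ((p -> s) -> ~~(~q <-> (r -> p)))  //  (r -> (((q <-> t) & s) -> t)).
  branch 1 (add ((p -> s) -> ~~(~q <-> (r -> p)))):
    ((p -> s) -> ~~(~q <-> (r -> p))): β-rule — branch into ~(p -> s)  //  ~~(~q <-> (r -> p)).
      branch 1.1 (add ~(p -> s)):
        ~(p -> s): α-rule — add p, ~s.
        ○ open, literals {p=T, s=F}.
      branch 1.2 (add ~~(~q <-> (r -> p))):
        ~~(~q <-> (r -> p)): drop double negation, giving (~q <-> (r -> p)).
        (~q <-> (r -> p)): β-rule — branch into ~q, (r -> p)  //  ~~q, ~(r -> p).
          branch 1.2.1 (add ~q, (r -> p)):
            (r -> p): β-rule — branch into ~r  //  p.
              branch 1.2.1.1 (add ~r):
                ○ open, literals {q=F, r=F}.
              branch 1.2.1.2 (add p):
                ○ open, literals {p=T, q=F}.
          branch 1.2.2 (add ~~q, ~(r -> p)):
            ~(r -> p): α-rule — add r, ~p.
            ○ open, literals {p=F, q=T, r=T}.
  branch 2 (add (r -> (((q <-> t) & s) -> t))):
    (r -> (((q <-> t) & s) -> t)): β-rule — branch into ~r  //  (((q <-> t) & s) -> t).
      branch 2.1 (add ~r):
        ○ open, literals {r=F}.
      branch 2.2 (add (((q <-> t) & s) -> t)):
        (((q <-> t) & s) -> t): β-rule — branch into ~((q <-> t) & s)  //  t.
          branch 2.2.1 (add ~((q <-> t) & s)):
            ~((q <-> t) & s): β-rule — branch into ~(q <-> t)  //  ~s.
              branch 2.2.1.1 (add ~(q <-> t)):
                ~(q <-> t): β-rule — branch into q, ~t  //  ~q, t.
                  branch 2.2.1.1.1 (add q, ~t):
                    ○ open, literals {q=T, t=F}.
                  branch 2.2.1.1.2 (add ~q, t):
                    ○ open, literals {q=F, t=T}.
              branch 2.2.1.2 (add ~s):
                ○ open, literals {s=F}.
          branch 2.2.2 (add t):
            ○ open, literals {t=T}.
0 branches closed, 9 open.
Each open branch fixes some atoms; the unmentioned ones are free. Counting distinct full assignments: branch {p=T, s=F} (q, r, t) contributes 8 new; branch {q=F, r=F} (p, s, t) contributes 6 new; branch {p=T, q=F} (r, s, t) contributes 2 new; branch {p=F, q=T, r=T} (s, t) contributes 4 new; branch {r=F} (p, q, s, t) contributes 6 new; branch {q=T, t=F} (p, r, s) contributes 1 new; branch {q=F, t=T} (p, r, s) contributes 2 new; branch {s=F} (p, q, r, t) contributes 1 new; branch {t=T} (p, q, r, s) contributes 1 new. Total: 31.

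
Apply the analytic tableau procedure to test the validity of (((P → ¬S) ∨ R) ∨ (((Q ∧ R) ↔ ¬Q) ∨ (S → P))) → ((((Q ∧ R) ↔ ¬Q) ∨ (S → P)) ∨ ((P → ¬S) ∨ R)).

Assume the negation and expand:
Initial set: {¬((((P → ¬S) ∨ R) ∨ (((Q ∧ R) ↔ ¬Q) ∨ (S → P))) → ((((Q ∧ R) ↔ ¬Q) ∨ (S → P)) ∨ ((P → ¬S) ∨ R)))}.
¬((((P → ¬S) ∨ R) ∨ (((Q ∧ R) ↔ ¬Q) ∨ (S → P))) → ((((Q ∧ R) ↔ ¬Q) ∨ (S → P)) ∨ ((P → ¬S) ∨ R))): α-rule — add (((P → ¬S) ∨ R) ∨ (((Q ∧ R) ↔ ¬Q) ∨ (S → P))), ¬((((Q ∧ R) ↔ ¬Q) ∨ (S → P)) ∨ ((P → ¬S) ∨ R)).
¬((((Q ∧ R) ↔ ¬Q) ∨ (S → P)) ∨ ((P → ¬S) ∨ R)): α-rule — add ¬(((Q ∧ R) ↔ ¬Q) ∨ (S → P)), ¬((P → ¬S) ∨ R).
¬(((Q ∧ R) ↔ ¬Q) ∨ (S → P)): α-rule — add ¬((Q ∧ R) ↔ ¬Q), ¬(S → P).
¬((P → ¬S) ∨ R): α-rule — add ¬(P → ¬S), ¬R.
¬(S → P): α-rule — add S, ¬P.
¬(P → ¬S): α-rule — add P, ¬¬S.
× closes — contains both P and ¬P.
All 1 branch closes.
Every branch closed, so the negation is unsatisfiable and the formula is valid.

Valid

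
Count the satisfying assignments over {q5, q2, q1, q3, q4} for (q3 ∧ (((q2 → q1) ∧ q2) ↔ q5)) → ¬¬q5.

26

Initial set: {T ((q3 ∧ (((q2 → q1) ∧ q2) ↔ q5)) → ¬¬q5)}.
T ((q3 ∧ (((q2 → q1) ∧ q2) ↔ q5)) → ¬¬q5): β-rule — branch into F (q3 ∧ (((q2 → q1) ∧ q2) ↔ q5))  //  T ¬¬q5.
  branch 1 (add F (q3 ∧ (((q2 → q1) ∧ q2) ↔ q5))):
    F (q3 ∧ (((q2 → q1) ∧ q2) ↔ q5)): β-rule — branch into F q3  //  F (((q2 → q1) ∧ q2) ↔ q5).
      branch 1.1 (add F q3):
        ○ open, literals {q3=false}.
      branch 1.2 (add F (((q2 → q1) ∧ q2) ↔ q5)):
        F (((q2 → q1) ∧ q2) ↔ q5): β-rule — branch into T ((q2 → q1) ∧ q2), F q5  //  F ((q2 → q1) ∧ q2), T q5.
          branch 1.2.1 (add T ((q2 → q1) ∧ q2), F q5):
            T ((q2 → q1) ∧ q2): α-rule — add T (q2 → q1), T q2.
            T (q2 → q1): β-rule — branch into F q2  //  T q1.
              branch 1.2.1.1 (add F q2):
                × closes — contains both q2 and ¬q2.
              branch 1.2.1.2 (add T q1):
                ○ open, literals {q1=true, q2=true, q5=false}.
          branch 1.2.2 (add F ((q2 → q1) ∧ q2), T q5):
            F ((q2 → q1) ∧ q2): β-rule — branch into F (q2 → q1)  //  F q2.
              branch 1.2.2.1 (add F (q2 → q1)):
                F (q2 → q1): α-rule — add T q2, F q1.
                ○ open, literals {q1=false, q2=true, q5=true}.
              branch 1.2.2.2 (add F q2):
                ○ open, literals {q2=false, q5=true}.
  branch 2 (add T ¬¬q5):
    T ¬¬q5: drop double negation, giving T q5.
    ○ open, literals {q5=true}.
1 branch closed, 5 open.
Each open branch fixes some atoms; the unmentioned ones are free. Counting distinct full assignments: branch {q3=false} (q5, q2, q1, q4) contributes 16 new; branch {q1=true, q2=true, q5=false} (q3, q4) contributes 2 new; branch {q1=false, q2=true, q5=true} (q3, q4) contributes 2 new; branch {q2=false, q5=true} (q1, q3, q4) contributes 4 new; branch {q5=true} (q2, q1, q3, q4) contributes 2 new. Total: 26.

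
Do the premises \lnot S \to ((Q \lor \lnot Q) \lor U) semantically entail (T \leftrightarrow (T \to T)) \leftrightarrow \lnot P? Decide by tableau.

No

Initial set: {T (\lnot S \to ((Q \lor \lnot Q) \lor U)); F ((T \leftrightarrow (T \to T)) \leftrightarrow \lnot P)}.
T (\lnot S \to ((Q \lor \lnot Q) \lor U)): β-rule — branch into F \lnot S  //  T ((Q \lor \lnot Q) \lor U).
  branch 1 (add F \lnot S):
    F ((T \leftrightarrow (T \to T)) \leftrightarrow \lnot P): β-rule — branch into T (T \leftrightarrow (T \to T)), F \lnot P  //  F (T \leftrightarrow (T \to T)), T \lnot P.
      branch 1.1 (add T (T \leftrightarrow (T \to T)), F \lnot P):
        T (T \leftrightarrow (T \to T)): β-rule — branch into T T, T (T \to T)  //  F T, F (T \to T).
          branch 1.1.1 (add T T, T (T \to T)):
            T (T \to T): β-rule — branch into F T  //  T T.
              branch 1.1.1.1 (add F T):
                × closes — contains both T and \lnot T.
              branch 1.1.1.2 (add T T):
                ○ open, literals {P=T, S=T, T=T}.
          branch 1.1.2 (add F T, F (T \to T)):
            F (T \to T): α-rule — add T T, F T.
            × closes — contains both T and \lnot T.
      branch 1.2 (add F (T \leftrightarrow (T \to T)), T \lnot P):
        F (T \leftrightarrow (T \to T)): β-rule — branch into T T, F (T \to T)  //  F T, T (T \to T).
          branch 1.2.1 (add T T, F (T \to T)):
            F (T \to T): α-rule — add T T, F T.
            × closes — contains both T and \lnot T.
          branch 1.2.2 (add F T, T (T \to T)):
            T (T \to T): β-rule — branch into F T  //  T T.
              branch 1.2.2.1 (add F T):
                ○ open, literals {P=F, S=T, T=F}.
              branch 1.2.2.2 (add T T):
                × closes — contains both T and \lnot T.
  branch 2 (add T ((Q \lor \lnot Q) \lor U)):
    F ((T \leftrightarrow (T \to T)) \leftrightarrow \lnot P): β-rule — branch into T (T \leftrightarrow (T \to T)), F \lnot P  //  F (T \leftrightarrow (T \to T)), T \lnot P.
      branch 2.1 (add T (T \leftrightarrow (T \to T)), F \lnot P):
        T ((Q \lor \lnot Q) \lor U): β-rule — branch into T (Q \lor \lnot Q)  //  T U.
          branch 2.1.1 (add T (Q \lor \lnot Q)):
            T (T \leftrightarrow (T \to T)): β-rule — branch into T T, T (T \to T)  //  F T, F (T \to T).
              branch 2.1.1.1 (add T T, T (T \to T)):
                T (Q \lor \lnot Q): β-rule — branch into T Q  //  T \lnot Q.
                  branch 2.1.1.1.1 (add T Q):
                    T (T \to T): β-rule — branch into F T  //  T T.
                      branch 2.1.1.1.1.1 (add F T):
                        × closes — contains both T and \lnot T.
                      branch 2.1.1.1.1.2 (add T T):
                        ○ open, literals {P=T, Q=T, T=T}.
                  branch 2.1.1.1.2 (add T \lnot Q):
                    T (T \to T): β-rule — branch into F T  //  T T.
                      branch 2.1.1.1.2.1 (add F T):
                        × closes — contains both T and \lnot T.
                      branch 2.1.1.1.2.2 (add T T):
                        ○ open, literals {P=T, Q=F, T=T}.
              branch 2.1.1.2 (add F T, F (T \to T)):
                F (T \to T): α-rule — add T T, F T.
                × closes — contains both T and \lnot T.
          branch 2.1.2 (add T U):
            T (T \leftrightarrow (T \to T)): β-rule — branch into T T, T (T \to T)  //  F T, F (T \to T).
              branch 2.1.2.1 (add T T, T (T \to T)):
                T (T \to T): β-rule — branch into F T  //  T T.
                  branch 2.1.2.1.1 (add F T):
                    × closes — contains both T and \lnot T.
                  branch 2.1.2.1.2 (add T T):
                    ○ open, literals {P=T, T=T, U=T}.
              branch 2.1.2.2 (add F T, F (T \to T)):
                F (T \to T): α-rule — add T T, F T.
                × closes — contains both T and \lnot T.
      branch 2.2 (add F (T \leftrightarrow (T \to T)), T \lnot P):
        T ((Q \lor \lnot Q) \lor U): β-rule — branch into T (Q \lor \lnot Q)  //  T U.
          branch 2.2.1 (add T (Q \lor \lnot Q)):
            F (T \leftrightarrow (T \to T)): β-rule — branch into T T, F (T \to T)  //  F T, T (T \to T).
              branch 2.2.1.1 (add T T, F (T \to T)):
                F (T \to T): α-rule — add T T, F T.
                × closes — contains both T and \lnot T.
              branch 2.2.1.2 (add F T, T (T \to T)):
                T (Q \lor \lnot Q): β-rule — branch into T Q  //  T \lnot Q.
                  branch 2.2.1.2.1 (add T Q):
                    T (T \to T): β-rule — branch into F T  //  T T.
                      branch 2.2.1.2.1.1 (add F T):
                        ○ open, literals {P=F, Q=T, T=F}.
                      branch 2.2.1.2.1.2 (add T T):
                        × closes — contains both T and \lnot T.
                  branch 2.2.1.2.2 (add T \lnot Q):
                    T (T \to T): β-rule — branch into F T  //  T T.
                      branch 2.2.1.2.2.1 (add F T):
                        ○ open, literals {P=F, Q=F, T=F}.
                      branch 2.2.1.2.2.2 (add T T):
                        × closes — contains both T and \lnot T.
          branch 2.2.2 (add T U):
            F (T \leftrightarrow (T \to T)): β-rule — branch into T T, F (T \to T)  //  F T, T (T \to T).
              branch 2.2.2.1 (add T T, F (T \to T)):
                F (T \to T): α-rule — add T T, F T.
                × closes — contains both T and \lnot T.
              branch 2.2.2.2 (add F T, T (T \to T)):
                T (T \to T): β-rule — branch into F T  //  T T.
                  branch 2.2.2.2.1 (add F T):
                    ○ open, literals {P=F, T=F, U=T}.
                  branch 2.2.2.2.2 (add T T):
                    × closes — contains both T and \lnot T.
14 branches closed, 8 open.
An open branch gives a countermodel: P=T, S=T, T=T (unmentioned atoms arbitrary); the premises hold there but the conclusion fails.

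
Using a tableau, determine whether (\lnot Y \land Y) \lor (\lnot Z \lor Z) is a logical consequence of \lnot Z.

Initial set: {\lnot Z; \lnot ((\lnot Y \land Y) \lor (\lnot Z \lor Z))}.
\lnot ((\lnot Y \land Y) \lor (\lnot Z \lor Z)): α-rule — add \lnot (\lnot Y \land Y), \lnot (\lnot Z \lor Z).
\lnot (\lnot Z \lor Z): α-rule — add \lnot \lnot Z, \lnot Z.
× closes — contains both Z and \lnot Z.
All 1 branch closes.
Every branch closed, so the premises entail the conclusion.

Yes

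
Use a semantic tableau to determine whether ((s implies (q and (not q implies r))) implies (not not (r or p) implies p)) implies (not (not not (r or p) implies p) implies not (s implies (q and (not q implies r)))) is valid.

Assume the negation and expand:
Initial set: {not (((s implies (q and (not q implies r))) implies (not not (r or p) implies p)) implies (not (not not (r or p) implies p) implies not (s implies (q and (not q implies r)))))}.
not (((s implies (q and (not q implies r))) implies (not not (r or p) implies p)) implies (not (not not (r or p) implies p) implies not (s implies (q and (not q implies r))))): α-rule — add ((s implies (q and (not q implies r))) implies (not not (r or p) implies p)), not (not (not not (r or p) implies p) implies not (s implies (q and (not q implies r)))).
not (not (not not (r or p) implies p) implies not (s implies (q and (not q implies r)))): α-rule — add not (not not (r or p) implies p), not not (s implies (q and (not q implies r))).
not (not not (r or p) implies p): α-rule — add not not (r or p), not p.
not not (r or p): drop double negation, giving (r or p).
((s implies (q and (not q implies r))) implies (not not (r or p) implies p)): β-rule — branch into not (s implies (q and (not q implies r)))  //  (not not (r or p) implies p).
  branch 1 (add not (s implies (q and (not q implies r)))):
    not (s implies (q and (not q implies r))): α-rule — add s, not (q and (not q implies r)).
    not not (s implies (q and (not q implies r))): β-rule — branch into not s  //  (q and (not q implies r)).
      branch 1.1 (add not s):
        × closes — contains both s and not s.
      branch 1.2 (add (q and (not q implies r))):
        (q and (not q implies r)): α-rule — add q, (not q implies r).
        (r or p): β-rule — branch into r  //  p.
          branch 1.2.1 (add r):
            not (q and (not q implies r)): β-rule — branch into not q  //  not (not q implies r).
              branch 1.2.1.1 (add not q):
                × closes — contains both q and not q.
              branch 1.2.1.2 (add not (not q implies r)):
                not (not q implies r): α-rule — add not q, not r.
                × closes — contains both q and not q.
          branch 1.2.2 (add p):
            × closes — contains both p and not p.
  branch 2 (add (not not (r or p) implies p)):
    not not (s implies (q and (not q implies r))): β-rule — branch into not s  //  (q and (not q implies r)).
      branch 2.1 (add not s):
        (r or p): β-rule — branch into r  //  p.
          branch 2.1.1 (add r):
            (not not (r or p) implies p): β-rule — branch into not not not (r or p)  //  p.
              branch 2.1.1.1 (add not not not (r or p)):
                not not not (r or p): drop double negation, giving not (r or p).
                not (r or p): α-rule — add not r, not p.
                × closes — contains both r and not r.
              branch 2.1.1.2 (add p):
                × closes — contains both p and not p.
          branch 2.1.2 (add p):
            × closes — contains both p and not p.
      branch 2.2 (add (q and (not q implies r))):
        (q and (not q implies r)): α-rule — add q, (not q implies r).
        (r or p): β-rule — branch into r  //  p.
          branch 2.2.1 (add r):
            (not not (r or p) implies p): β-rule — branch into not not not (r or p)  //  p.
              branch 2.2.1.1 (add not not not (r or p)):
                not not not (r or p): drop double negation, giving not (r or p).
                not (r or p): α-rule — add not r, not p.
                × closes — contains both r and not r.
              branch 2.2.1.2 (add p):
                × closes — contains both p and not p.
          branch 2.2.2 (add p):
            × closes — contains both p and not p.
All 10 branches close.
Every branch closed, so the negation is unsatisfiable and the formula is valid.

Valid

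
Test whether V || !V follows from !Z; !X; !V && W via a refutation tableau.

Yes

Initial set: {T !Z; T !X; T (!V && W); F (V || !V)}.
T (!V && W): α-rule — add T !V, T W.
F (V || !V): α-rule — add F V, F !V.
× closes — contains both V and !V.
All 1 branch closes.
Every branch closed, so the premises entail the conclusion.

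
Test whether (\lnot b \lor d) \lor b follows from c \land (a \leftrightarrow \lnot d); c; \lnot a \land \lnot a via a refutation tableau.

Initial set: {(c \land (a \leftrightarrow \lnot d)); c; (\lnot a \land \lnot a); \lnot ((\lnot b \lor d) \lor b)}.
(c \land (a \leftrightarrow \lnot d)): α-rule — add c, (a \leftrightarrow \lnot d).
(\lnot a \land \lnot a): α-rule — add \lnot a, \lnot a.
\lnot ((\lnot b \lor d) \lor b): α-rule — add \lnot (\lnot b \lor d), \lnot b.
\lnot (\lnot b \lor d): α-rule — add \lnot \lnot b, \lnot d.
× closes — contains both b and \lnot b.
All 1 branch closes.
Every branch closed, so the premises entail the conclusion.

Yes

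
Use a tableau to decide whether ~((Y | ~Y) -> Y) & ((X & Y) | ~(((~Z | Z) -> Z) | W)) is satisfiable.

Satisfiable

Initial set: {(~((Y | ~Y) -> Y) & ((X & Y) | ~(((~Z | Z) -> Z) | W)))}.
(~((Y | ~Y) -> Y) & ((X & Y) | ~(((~Z | Z) -> Z) | W))): α-rule — add ~((Y | ~Y) -> Y), ((X & Y) | ~(((~Z | Z) -> Z) | W)).
~((Y | ~Y) -> Y): α-rule — add (Y | ~Y), ~Y.
((X & Y) | ~(((~Z | Z) -> Z) | W)): β-rule — branch into (X & Y)  //  ~(((~Z | Z) -> Z) | W).
  branch 1 (add (X & Y)):
    (X & Y): α-rule — add X, Y.
    × closes — contains both Y and ~Y.
  branch 2 (add ~(((~Z | Z) -> Z) | W)):
    ~(((~Z | Z) -> Z) | W): α-rule — add ~((~Z | Z) -> Z), ~W.
    ~((~Z | Z) -> Z): α-rule — add (~Z | Z), ~Z.
    (Y | ~Y): β-rule — branch into Y  //  ~Y.
      branch 2.1 (add Y):
        × closes — contains both Y and ~Y.
      branch 2.2 (add ~Y):
        (~Z | Z): β-rule — branch into ~Z  //  Z.
          branch 2.2.1 (add ~Z):
            ○ open, literals {W=F, Y=F, Z=F}.
          branch 2.2.2 (add Z):
            × closes — contains both Z and ~Z.
3 branches closed, 1 open.
An open branch gives a satisfying assignment: W=F, Y=F, Z=F.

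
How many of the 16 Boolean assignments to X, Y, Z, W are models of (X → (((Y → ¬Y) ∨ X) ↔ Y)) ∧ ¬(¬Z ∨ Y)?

Initial set: {((X → (((Y → ¬Y) ∨ X) ↔ Y)) ∧ ¬(¬Z ∨ Y))}.
((X → (((Y → ¬Y) ∨ X) ↔ Y)) ∧ ¬(¬Z ∨ Y)): α-rule — add (X → (((Y → ¬Y) ∨ X) ↔ Y)), ¬(¬Z ∨ Y).
¬(¬Z ∨ Y): α-rule — add ¬¬Z, ¬Y.
(X → (((Y → ¬Y) ∨ X) ↔ Y)): β-rule — branch into ¬X  //  (((Y → ¬Y) ∨ X) ↔ Y).
  branch 1 (add ¬X):
    ○ open, literals {X=F, Y=F, Z=T}.
  branch 2 (add (((Y → ¬Y) ∨ X) ↔ Y)):
    (((Y → ¬Y) ∨ X) ↔ Y): β-rule — branch into ((Y → ¬Y) ∨ X), Y  //  ¬((Y → ¬Y) ∨ X), ¬Y.
      branch 2.1 (add ((Y → ¬Y) ∨ X), Y):
        × closes — contains both Y and ¬Y.
      branch 2.2 (add ¬((Y → ¬Y) ∨ X), ¬Y):
        ¬((Y → ¬Y) ∨ X): α-rule — add ¬(Y → ¬Y), ¬X.
        ¬(Y → ¬Y): α-rule — add Y, ¬¬Y.
        × closes — contains both Y and ¬Y.
2 branches closed, 1 open.
Each open branch fixes some atoms; the unmentioned ones are free. Counting distinct full assignments: branch {X=F, Y=F, Z=T} (W) contributes 2 new. Total: 2.

2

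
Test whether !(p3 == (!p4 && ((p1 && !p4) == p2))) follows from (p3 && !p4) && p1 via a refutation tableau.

Initial set: {((p3 && !p4) && p1); !!(p3 == (!p4 && ((p1 && !p4) == p2)))}.
((p3 && !p4) && p1): α-rule — add (p3 && !p4), p1.
(p3 && !p4): α-rule — add p3, !p4.
!!(p3 == (!p4 && ((p1 && !p4) == p2))): β-rule — branch into p3, (!p4 && ((p1 && !p4) == p2))  //  !p3, !(!p4 && ((p1 && !p4) == p2)).
  branch 1 (add p3, (!p4 && ((p1 && !p4) == p2))):
    (!p4 && ((p1 && !p4) == p2)): α-rule — add !p4, ((p1 && !p4) == p2).
    ((p1 && !p4) == p2): β-rule — branch into (p1 && !p4), p2  //  !(p1 && !p4), !p2.
      branch 1.1 (add (p1 && !p4), p2):
        (p1 && !p4): α-rule — add p1, !p4.
        ○ open, literals {p1=T, p2=T, p3=T, p4=F}.
      branch 1.2 (add !(p1 && !p4), !p2):
        !(p1 && !p4): β-rule — branch into !p1  //  !!p4.
          branch 1.2.1 (add !p1):
            × closes — contains both p1 and !p1.
          branch 1.2.2 (add !!p4):
            × closes — contains both p4 and !p4.
  branch 2 (add !p3, !(!p4 && ((p1 && !p4) == p2))):
    × closes — contains both p3 and !p3.
3 branches closed, 1 open.
An open branch gives a countermodel: p1=T, p2=T, p3=T, p4=F (unmentioned atoms arbitrary); the premises hold there but the conclusion fails.

No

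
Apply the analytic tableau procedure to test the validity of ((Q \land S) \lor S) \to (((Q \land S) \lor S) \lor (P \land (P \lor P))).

Valid

Assume the negation and expand:
Initial set: {\lnot (((Q \land S) \lor S) \to (((Q \land S) \lor S) \lor (P \land (P \lor P))))}.
\lnot (((Q \land S) \lor S) \to (((Q \land S) \lor S) \lor (P \land (P \lor P)))): α-rule — add ((Q \land S) \lor S), \lnot (((Q \land S) \lor S) \lor (P \land (P \lor P))).
\lnot (((Q \land S) \lor S) \lor (P \land (P \lor P))): α-rule — add \lnot ((Q \land S) \lor S), \lnot (P \land (P \lor P)).
\lnot ((Q \land S) \lor S): α-rule — add \lnot (Q \land S), \lnot S.
((Q \land S) \lor S): β-rule — branch into (Q \land S)  //  S.
  branch 1 (add (Q \land S)):
    (Q \land S): α-rule — add Q, S.
    × closes — contains both S and \lnot S.
  branch 2 (add S):
    × closes — contains both S and \lnot S.
All 2 branches close.
Every branch closed, so the negation is unsatisfiable and the formula is valid.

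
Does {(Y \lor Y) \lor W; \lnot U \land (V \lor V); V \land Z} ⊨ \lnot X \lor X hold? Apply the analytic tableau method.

Initial set: {T ((Y \lor Y) \lor W); T (\lnot U \land (V \lor V)); T (V \land Z); F (\lnot X \lor X)}.
T (\lnot U \land (V \lor V)): α-rule — add T \lnot U, T (V \lor V).
T (V \land Z): α-rule — add T V, T Z.
F (\lnot X \lor X): α-rule — add F \lnot X, F X.
× closes — contains both X and \lnot X.
All 1 branch closes.
Every branch closed, so the premises entail the conclusion.

Yes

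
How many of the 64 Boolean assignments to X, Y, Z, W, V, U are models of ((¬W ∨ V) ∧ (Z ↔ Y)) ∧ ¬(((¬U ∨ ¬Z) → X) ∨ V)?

Initial set: {T (((¬W ∨ V) ∧ (Z ↔ Y)) ∧ ¬(((¬U ∨ ¬Z) → X) ∨ V))}.
T (((¬W ∨ V) ∧ (Z ↔ Y)) ∧ ¬(((¬U ∨ ¬Z) → X) ∨ V)): α-rule — add T ((¬W ∨ V) ∧ (Z ↔ Y)), T ¬(((¬U ∨ ¬Z) → X) ∨ V).
T ((¬W ∨ V) ∧ (Z ↔ Y)): α-rule — add T (¬W ∨ V), T (Z ↔ Y).
T ¬(((¬U ∨ ¬Z) → X) ∨ V): α-rule — add F ((¬U ∨ ¬Z) → X), F V.
F ((¬U ∨ ¬Z) → X): α-rule — add T (¬U ∨ ¬Z), F X.
T (¬W ∨ V): β-rule — branch into T ¬W  //  T V.
  branch 1 (add T ¬W):
    T (Z ↔ Y): β-rule — branch into T Z, T Y  //  F Z, F Y.
      branch 1.1 (add T Z, T Y):
        T (¬U ∨ ¬Z): β-rule — branch into T ¬U  //  T ¬Z.
          branch 1.1.1 (add T ¬U):
            ○ open, literals {U=0, V=0, W=0, X=0, Y=1, Z=1}.
          branch 1.1.2 (add T ¬Z):
            × closes — contains both Z and ¬Z.
      branch 1.2 (add F Z, F Y):
        T (¬U ∨ ¬Z): β-rule — branch into T ¬U  //  T ¬Z.
          branch 1.2.1 (add T ¬U):
            ○ open, literals {U=0, V=0, W=0, X=0, Y=0, Z=0}.
          branch 1.2.2 (add T ¬Z):
            ○ open, literals {V=0, W=0, X=0, Y=0, Z=0}.
  branch 2 (add T V):
    × closes — contains both V and ¬V.
2 branches closed, 3 open.
Each open branch fixes some atoms; the unmentioned ones are free. Counting distinct full assignments: branch {U=0, V=0, W=0, X=0, Y=1, Z=1} (none free) contributes 1 new; branch {U=0, V=0, W=0, X=0, Y=0, Z=0} (none free) contributes 1 new; branch {V=0, W=0, X=0, Y=0, Z=0} (U) contributes 1 new. Total: 3.

3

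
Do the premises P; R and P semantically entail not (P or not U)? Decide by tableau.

Initial set: {T P; T (R and P); F not (P or not U)}.
T (R and P): α-rule — add T R, T P.
F not (P or not U): β-rule — branch into T P  //  T not U.
  branch 1 (add T P):
    ○ open, literals {P=1, R=1}.
  branch 2 (add T not U):
    ○ open, literals {P=1, R=1, U=0}.
0 branches closed, 2 open.
An open branch gives a countermodel: P=1, R=1 (unmentioned atoms arbitrary); the premises hold there but the conclusion fails.

No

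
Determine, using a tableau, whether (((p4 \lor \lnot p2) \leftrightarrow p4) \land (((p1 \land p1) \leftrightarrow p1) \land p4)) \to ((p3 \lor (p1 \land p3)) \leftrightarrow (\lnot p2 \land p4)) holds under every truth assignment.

Not valid

Assume the negation and expand:
Initial set: {\lnot ((((p4 \lor \lnot p2) \leftrightarrow p4) \land (((p1 \land p1) \leftrightarrow p1) \land p4)) \to ((p3 \lor (p1 \land p3)) \leftrightarrow (\lnot p2 \land p4)))}.
\lnot ((((p4 \lor \lnot p2) \leftrightarrow p4) \land (((p1 \land p1) \leftrightarrow p1) \land p4)) \to ((p3 \lor (p1 \land p3)) \leftrightarrow (\lnot p2 \land p4))): α-rule — add (((p4 \lor \lnot p2) \leftrightarrow p4) \land (((p1 \land p1) \leftrightarrow p1) \land p4)), \lnot ((p3 \lor (p1 \land p3)) \leftrightarrow (\lnot p2 \land p4)).
(((p4 \lor \lnot p2) \leftrightarrow p4) \land (((p1 \land p1) \leftrightarrow p1) \land p4)): α-rule — add ((p4 \lor \lnot p2) \leftrightarrow p4), (((p1 \land p1) \leftrightarrow p1) \land p4).
(((p1 \land p1) \leftrightarrow p1) \land p4): α-rule — add ((p1 \land p1) \leftrightarrow p1), p4.
\lnot ((p3 \lor (p1 \land p3)) \leftrightarrow (\lnot p2 \land p4)): β-rule — branch into (p3 \lor (p1 \land p3)), \lnot (\lnot p2 \land p4)  //  \lnot (p3 \lor (p1 \land p3)), (\lnot p2 \land p4).
  branch 1 (add (p3 \lor (p1 \land p3)), \lnot (\lnot p2 \land p4)):
    ((p4 \lor \lnot p2) \leftrightarrow p4): β-rule — branch into (p4 \lor \lnot p2), p4  //  \lnot (p4 \lor \lnot p2), \lnot p4.
      branch 1.1 (add (p4 \lor \lnot p2), p4):
        ((p1 \land p1) \leftrightarrow p1): β-rule — branch into (p1 \land p1), p1  //  \lnot (p1 \land p1), \lnot p1.
          branch 1.1.1 (add (p1 \land p1), p1):
            (p1 \land p1): α-rule — add p1, p1.
            (p3 \lor (p1 \land p3)): β-rule — branch into p3  //  (p1 \land p3).
              branch 1.1.1.1 (add p3):
                \lnot (\lnot p2 \land p4): β-rule — branch into \lnot \lnot p2  //  \lnot p4.
                  branch 1.1.1.1.1 (add \lnot \lnot p2):
                    (p4 \lor \lnot p2): β-rule — branch into p4  //  \lnot p2.
                      branch 1.1.1.1.1.1 (add p4):
                        ○ open, literals {p1=T, p2=T, p3=T, p4=T}.
                      branch 1.1.1.1.1.2 (add \lnot p2):
                        × closes — contains both p2 and \lnot p2.
                  branch 1.1.1.1.2 (add \lnot p4):
                    × closes — contains both p4 and \lnot p4.
              branch 1.1.1.2 (add (p1 \land p3)):
                (p1 \land p3): α-rule — add p1, p3.
                \lnot (\lnot p2 \land p4): β-rule — branch into \lnot \lnot p2  //  \lnot p4.
                  branch 1.1.1.2.1 (add \lnot \lnot p2):
                    (p4 \lor \lnot p2): β-rule — branch into p4  //  \lnot p2.
                      branch 1.1.1.2.1.1 (add p4):
                        ○ open, literals {p1=T, p2=T, p3=T, p4=T}.
                      branch 1.1.1.2.1.2 (add \lnot p2):
                        × closes — contains both p2 and \lnot p2.
                  branch 1.1.1.2.2 (add \lnot p4):
                    × closes — contains both p4 and \lnot p4.
          branch 1.1.2 (add \lnot (p1 \land p1), \lnot p1):
            (p3 \lor (p1 \land p3)): β-rule — branch into p3  //  (p1 \land p3).
              branch 1.1.2.1 (add p3):
                \lnot (\lnot p2 \land p4): β-rule — branch into \lnot \lnot p2  //  \lnot p4.
                  branch 1.1.2.1.1 (add \lnot \lnot p2):
                    (p4 \lor \lnot p2): β-rule — branch into p4  //  \lnot p2.
                      branch 1.1.2.1.1.1 (add p4):
                        \lnot (p1 \land p1): β-rule — branch into \lnot p1  //  \lnot p1.
                          branch 1.1.2.1.1.1.1 (add \lnot p1):
                            ○ open, literals {p1=F, p2=T, p3=T, p4=T}.
                          branch 1.1.2.1.1.1.2 (add \lnot p1):
                            ○ open, literals {p1=F, p2=T, p3=T, p4=T}.
                      branch 1.1.2.1.1.2 (add \lnot p2):
                        × closes — contains both p2 and \lnot p2.
                  branch 1.1.2.1.2 (add \lnot p4):
                    × closes — contains both p4 and \lnot p4.
              branch 1.1.2.2 (add (p1 \land p3)):
                (p1 \land p3): α-rule — add p1, p3.
                × closes — contains both p1 and \lnot p1.
      branch 1.2 (add \lnot (p4 \lor \lnot p2), \lnot p4):
        × closes — contains both p4 and \lnot p4.
  branch 2 (add \lnot (p3 \lor (p1 \land p3)), (\lnot p2 \land p4)):
    \lnot (p3 \lor (p1 \land p3)): α-rule — add \lnot p3, \lnot (p1 \land p3).
    (\lnot p2 \land p4): α-rule — add \lnot p2, p4.
    ((p4 \lor \lnot p2) \leftrightarrow p4): β-rule — branch into (p4 \lor \lnot p2), p4  //  \lnot (p4 \lor \lnot p2), \lnot p4.
      branch 2.1 (add (p4 \lor \lnot p2), p4):
        ((p1 \land p1) \leftrightarrow p1): β-rule — branch into (p1 \land p1), p1  //  \lnot (p1 \land p1), \lnot p1.
          branch 2.1.1 (add (p1 \land p1), p1):
            (p1 \land p1): α-rule — add p1, p1.
            \lnot (p1 \land p3): β-rule — branch into \lnot p1  //  \lnot p3.
              branch 2.1.1.1 (add \lnot p1):
                × closes — contains both p1 and \lnot p1.
              branch 2.1.1.2 (add \lnot p3):
                (p4 \lor \lnot p2): β-rule — branch into p4  //  \lnot p2.
                  branch 2.1.1.2.1 (add p4):
                    ○ open, literals {p1=T, p2=F, p3=F, p4=T}.
                  branch 2.1.1.2.2 (add \lnot p2):
                    ○ open, literals {p1=T, p2=F, p3=F, p4=T}.
          branch 2.1.2 (add \lnot (p1 \land p1), \lnot p1):
            \lnot (p1 \land p3): β-rule — branch into \lnot p1  //  \lnot p3.
              branch 2.1.2.1 (add \lnot p1):
                (p4 \lor \lnot p2): β-rule — branch into p4  //  \lnot p2.
                  branch 2.1.2.1.1 (add p4):
                    \lnot (p1 \land p1): β-rule — branch into \lnot p1  //  \lnot p1.
                      branch 2.1.2.1.1.1 (add \lnot p1):
                        ○ open, literals {p1=F, p2=F, p3=F, p4=T}.
                      branch 2.1.2.1.1.2 (add \lnot p1):
                        ○ open, literals {p1=F, p2=F, p3=F, p4=T}.
                  branch 2.1.2.1.2 (add \lnot p2):
                    \lnot (p1 \land p1): β-rule — branch into \lnot p1  //  \lnot p1.
                      branch 2.1.2.1.2.1 (add \lnot p1):
                        ○ open, literals {p1=F, p2=F, p3=F, p4=T}.
                      branch 2.1.2.1.2.2 (add \lnot p1):
                        ○ open, literals {p1=F, p2=F, p3=F, p4=T}.
              branch 2.1.2.2 (add \lnot p3):
                (p4 \lor \lnot p2): β-rule — branch into p4  //  \lnot p2.
                  branch 2.1.2.2.1 (add p4):
                    \lnot (p1 \land p1): β-rule — branch into \lnot p1  //  \lnot p1.
                      branch 2.1.2.2.1.1 (add \lnot p1):
                        ○ open, literals {p1=F, p2=F, p3=F, p4=T}.
                      branch 2.1.2.2.1.2 (add \lnot p1):
                        ○ open, literals {p1=F, p2=F, p3=F, p4=T}.
                  branch 2.1.2.2.2 (add \lnot p2):
                    \lnot (p1 \land p1): β-rule — branch into \lnot p1  //  \lnot p1.
                      branch 2.1.2.2.2.1 (add \lnot p1):
                        ○ open, literals {p1=F, p2=F, p3=F, p4=T}.
                      branch 2.1.2.2.2.2 (add \lnot p1):
                        ○ open, literals {p1=F, p2=F, p3=F, p4=T}.
      branch 2.2 (add \lnot (p4 \lor \lnot p2), \lnot p4):
        × closes — contains both p4 and \lnot p4.
10 branches closed, 14 open.
An open branch gives a countermodel: p1=T, p2=T, p3=T, p4=T (unmentioned atoms arbitrary); under it the original formula is false.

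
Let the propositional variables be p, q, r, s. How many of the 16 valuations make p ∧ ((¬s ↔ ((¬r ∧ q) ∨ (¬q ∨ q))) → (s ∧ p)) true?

Initial set: {(p ∧ ((¬s ↔ ((¬r ∧ q) ∨ (¬q ∨ q))) → (s ∧ p)))}.
(p ∧ ((¬s ↔ ((¬r ∧ q) ∨ (¬q ∨ q))) → (s ∧ p))): α-rule — add p, ((¬s ↔ ((¬r ∧ q) ∨ (¬q ∨ q))) → (s ∧ p)).
((¬s ↔ ((¬r ∧ q) ∨ (¬q ∨ q))) → (s ∧ p)): β-rule — branch into ¬(¬s ↔ ((¬r ∧ q) ∨ (¬q ∨ q)))  //  (s ∧ p).
  branch 1 (add ¬(¬s ↔ ((¬r ∧ q) ∨ (¬q ∨ q)))):
    ¬(¬s ↔ ((¬r ∧ q) ∨ (¬q ∨ q))): β-rule — branch into ¬s, ¬((¬r ∧ q) ∨ (¬q ∨ q))  //  ¬¬s, ((¬r ∧ q) ∨ (¬q ∨ q)).
      branch 1.1 (add ¬s, ¬((¬r ∧ q) ∨ (¬q ∨ q))):
        ¬((¬r ∧ q) ∨ (¬q ∨ q)): α-rule — add ¬(¬r ∧ q), ¬(¬q ∨ q).
        ¬(¬q ∨ q): α-rule — add ¬¬q, ¬q.
        × closes — contains both q and ¬q.
      branch 1.2 (add ¬¬s, ((¬r ∧ q) ∨ (¬q ∨ q))):
        ((¬r ∧ q) ∨ (¬q ∨ q)): β-rule — branch into (¬r ∧ q)  //  (¬q ∨ q).
          branch 1.2.1 (add (¬r ∧ q)):
            (¬r ∧ q): α-rule — add ¬r, q.
            ○ open, literals {p=1, q=1, r=0, s=1}.
          branch 1.2.2 (add (¬q ∨ q)):
            (¬q ∨ q): β-rule — branch into ¬q  //  q.
              branch 1.2.2.1 (add ¬q):
                ○ open, literals {p=1, q=0, s=1}.
              branch 1.2.2.2 (add q):
                ○ open, literals {p=1, q=1, s=1}.
  branch 2 (add (s ∧ p)):
    (s ∧ p): α-rule — add s, p.
    ○ open, literals {p=1, s=1}.
1 branch closed, 4 open.
Each open branch fixes some atoms; the unmentioned ones are free. Counting distinct full assignments: branch {p=1, q=1, r=0, s=1} (none free) contributes 1 new; branch {p=1, q=0, s=1} (r) contributes 2 new; branch {p=1, q=1, s=1} (r) contributes 1 new; branch {p=1, s=1} (q, r) contributes 0 new. Total: 4.

4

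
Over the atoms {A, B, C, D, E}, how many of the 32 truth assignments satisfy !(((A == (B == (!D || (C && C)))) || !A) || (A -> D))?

Initial set: {!(((A == (B == (!D || (C && C)))) || !A) || (A -> D))}.
!(((A == (B == (!D || (C && C)))) || !A) || (A -> D)): α-rule — add !((A == (B == (!D || (C && C)))) || !A), !(A -> D).
!((A == (B == (!D || (C && C)))) || !A): α-rule — add !(A == (B == (!D || (C && C)))), !!A.
!(A -> D): α-rule — add A, !D.
!(A == (B == (!D || (C && C)))): β-rule — branch into A, !(B == (!D || (C && C)))  //  !A, (B == (!D || (C && C))).
  branch 1 (add A, !(B == (!D || (C && C)))):
    !(B == (!D || (C && C))): β-rule — branch into B, !(!D || (C && C))  //  !B, (!D || (C && C)).
      branch 1.1 (add B, !(!D || (C && C))):
        !(!D || (C && C)): α-rule — add !!D, !(C && C).
        × closes — contains both D and !D.
      branch 1.2 (add !B, (!D || (C && C))):
        (!D || (C && C)): β-rule — branch into !D  //  (C && C).
          branch 1.2.1 (add !D):
            ○ open, literals {A=true, B=false, D=false}.
          branch 1.2.2 (add (C && C)):
            (C && C): α-rule — add C, C.
            ○ open, literals {A=true, B=false, C=true, D=false}.
  branch 2 (add !A, (B == (!D || (C && C)))):
    × closes — contains both A and !A.
2 branches closed, 2 open.
Each open branch fixes some atoms; the unmentioned ones are free. Counting distinct full assignments: branch {A=true, B=false, D=false} (C, E) contributes 4 new; branch {A=true, B=false, C=true, D=false} (E) contributes 0 new. Total: 4.

4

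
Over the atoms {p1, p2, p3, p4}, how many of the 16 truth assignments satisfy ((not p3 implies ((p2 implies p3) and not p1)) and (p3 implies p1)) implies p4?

13

Initial set: {(((not p3 implies ((p2 implies p3) and not p1)) and (p3 implies p1)) implies p4)}.
(((not p3 implies ((p2 implies p3) and not p1)) and (p3 implies p1)) implies p4): β-rule — branch into not ((not p3 implies ((p2 implies p3) and not p1)) and (p3 implies p1))  //  p4.
  branch 1 (add not ((not p3 implies ((p2 implies p3) and not p1)) and (p3 implies p1))):
    not ((not p3 implies ((p2 implies p3) and not p1)) and (p3 implies p1)): β-rule — branch into not (not p3 implies ((p2 implies p3) and not p1))  //  not (p3 implies p1).
      branch 1.1 (add not (not p3 implies ((p2 implies p3) and not p1))):
        not (not p3 implies ((p2 implies p3) and not p1)): α-rule — add not p3, not ((p2 implies p3) and not p1).
        not ((p2 implies p3) and not p1): β-rule — branch into not (p2 implies p3)  //  not not p1.
          branch 1.1.1 (add not (p2 implies p3)):
            not (p2 implies p3): α-rule — add p2, not p3.
            ○ open, literals {p2=1, p3=0}.
          branch 1.1.2 (add not not p1):
            ○ open, literals {p1=1, p3=0}.
      branch 1.2 (add not (p3 implies p1)):
        not (p3 implies p1): α-rule — add p3, not p1.
        ○ open, literals {p1=0, p3=1}.
  branch 2 (add p4):
    ○ open, literals {p4=1}.
0 branches closed, 4 open.
Each open branch fixes some atoms; the unmentioned ones are free. Counting distinct full assignments: branch {p2=1, p3=0} (p1, p4) contributes 4 new; branch {p1=1, p3=0} (p2, p4) contributes 2 new; branch {p1=0, p3=1} (p2, p4) contributes 4 new; branch {p4=1} (p1, p2, p3) contributes 3 new. Total: 13.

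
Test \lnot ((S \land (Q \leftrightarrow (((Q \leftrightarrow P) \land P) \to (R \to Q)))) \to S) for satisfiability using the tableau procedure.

Unsatisfiable

Initial set: {\lnot ((S \land (Q \leftrightarrow (((Q \leftrightarrow P) \land P) \to (R \to Q)))) \to S)}.
\lnot ((S \land (Q \leftrightarrow (((Q \leftrightarrow P) \land P) \to (R \to Q)))) \to S): α-rule — add (S \land (Q \leftrightarrow (((Q \leftrightarrow P) \land P) \to (R \to Q)))), \lnot S.
(S \land (Q \leftrightarrow (((Q \leftrightarrow P) \land P) \to (R \to Q)))): α-rule — add S, (Q \leftrightarrow (((Q \leftrightarrow P) \land P) \to (R \to Q))).
× closes — contains both S and \lnot S.
All 1 branch closes.
Every branch closed; the formula is unsatisfiable.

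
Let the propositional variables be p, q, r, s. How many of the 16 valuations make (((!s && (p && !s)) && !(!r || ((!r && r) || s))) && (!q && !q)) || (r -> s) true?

13

Initial set: {T ((((!s && (p && !s)) && !(!r || ((!r && r) || s))) && (!q && !q)) || (r -> s))}.
T ((((!s && (p && !s)) && !(!r || ((!r && r) || s))) && (!q && !q)) || (r -> s)): β-rule — branch into T (((!s && (p && !s)) && !(!r || ((!r && r) || s))) && (!q && !q))  //  T (r -> s).
  branch 1 (add T (((!s && (p && !s)) && !(!r || ((!r && r) || s))) && (!q && !q))):
    T (((!s && (p && !s)) && !(!r || ((!r && r) || s))) && (!q && !q)): α-rule — add T ((!s && (p && !s)) && !(!r || ((!r && r) || s))), T (!q && !q).
    T ((!s && (p && !s)) && !(!r || ((!r && r) || s))): α-rule — add T (!s && (p && !s)), T !(!r || ((!r && r) || s)).
    T (!q && !q): α-rule — add T !q, T !q.
    T (!s && (p && !s)): α-rule — add T !s, T (p && !s).
    T !(!r || ((!r && r) || s)): α-rule — add F !r, F ((!r && r) || s).
    T (p && !s): α-rule — add T p, T !s.
    F ((!r && r) || s): α-rule — add F (!r && r), F s.
    F (!r && r): β-rule — branch into F !r  //  F r.
      branch 1.1 (add F !r):
        ○ open, literals {p=true, q=false, r=true, s=false}.
      branch 1.2 (add F r):
        × closes — contains both r and !r.
  branch 2 (add T (r -> s)):
    T (r -> s): β-rule — branch into F r  //  T s.
      branch 2.1 (add F r):
        ○ open, literals {r=false}.
      branch 2.2 (add T s):
        ○ open, literals {s=true}.
1 branch closed, 3 open.
Each open branch fixes some atoms; the unmentioned ones are free. Counting distinct full assignments: branch {p=true, q=false, r=true, s=false} (none free) contributes 1 new; branch {r=false} (p, q, s) contributes 8 new; branch {s=true} (p, q, r) contributes 4 new. Total: 13.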